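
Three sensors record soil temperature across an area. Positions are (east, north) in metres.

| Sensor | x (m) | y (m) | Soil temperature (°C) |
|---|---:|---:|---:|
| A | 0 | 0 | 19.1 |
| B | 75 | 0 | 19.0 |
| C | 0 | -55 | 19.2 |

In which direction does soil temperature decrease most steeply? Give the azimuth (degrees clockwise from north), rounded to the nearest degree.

∂T/∂x = (19.0 − 19.1) / (75 − 0) = -0.001333
∂T/∂y = (19.2 − 19.1) / (-55 − 0) = -0.001818
Steepest decrease is along −∇f: components (+0.001333 E, +0.001818 N).
Azimuth = atan2(+0.001333, +0.001818) = 36.3° ≈ 036°.

036°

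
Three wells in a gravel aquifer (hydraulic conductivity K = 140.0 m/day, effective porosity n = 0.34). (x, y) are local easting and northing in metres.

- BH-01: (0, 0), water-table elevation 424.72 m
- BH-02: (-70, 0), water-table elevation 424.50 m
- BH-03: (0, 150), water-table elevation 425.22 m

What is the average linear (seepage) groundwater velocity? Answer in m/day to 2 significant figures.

∂h/∂x = (424.50 − 424.72) / (-70 − 0) = +0.003143
∂h/∂y = (425.22 − 424.72) / (150 − 0) = +0.003333
|∇h| = √(0.003143² + 0.003333²) = 0.004581
Seepage velocity v = K·i/n = 140.0 × 0.004581 / 0.34 = 1.886 m/day.

1.9 m/day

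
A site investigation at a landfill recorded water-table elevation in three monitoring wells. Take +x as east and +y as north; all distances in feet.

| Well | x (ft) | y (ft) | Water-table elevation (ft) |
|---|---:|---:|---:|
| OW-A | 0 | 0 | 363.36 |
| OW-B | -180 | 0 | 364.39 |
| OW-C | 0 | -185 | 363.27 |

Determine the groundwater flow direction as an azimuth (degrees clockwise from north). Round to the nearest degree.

∂h/∂x = (364.39 − 363.36) / (-180 − 0) = -0.005722
∂h/∂y = (363.27 − 363.36) / (-185 − 0) = +0.0004865
Flow direction (−∇h) has components (+0.005722 E, -0.0004865 N).
Azimuth = atan2(E, N) = atan2(+0.005722, -0.0004865) = 94.9° ≈ 095°.

095°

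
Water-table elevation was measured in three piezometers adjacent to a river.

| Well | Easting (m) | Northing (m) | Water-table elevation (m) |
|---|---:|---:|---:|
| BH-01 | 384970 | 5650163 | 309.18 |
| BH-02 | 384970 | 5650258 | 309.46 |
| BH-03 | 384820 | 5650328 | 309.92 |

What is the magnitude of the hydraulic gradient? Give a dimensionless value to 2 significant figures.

0.0034

Differences from BH-01: to BH-02 (Δx, Δy, Δh) = (0, 95, +0.28); to BH-03 = (-150, 165, +0.74).
Solve a·Δx + b·Δy = Δh: det = 0·165 − (-150)·95 = 14250.
∂h/∂x = [(+0.28)·165 − (+0.74)·95] / 14250 = -0.001691
∂h/∂y = [0·(+0.74) − (-150)·(+0.28)] / 14250 = +0.002947
|∇h| = √(-0.001691² + 0.002947²) = 0.003398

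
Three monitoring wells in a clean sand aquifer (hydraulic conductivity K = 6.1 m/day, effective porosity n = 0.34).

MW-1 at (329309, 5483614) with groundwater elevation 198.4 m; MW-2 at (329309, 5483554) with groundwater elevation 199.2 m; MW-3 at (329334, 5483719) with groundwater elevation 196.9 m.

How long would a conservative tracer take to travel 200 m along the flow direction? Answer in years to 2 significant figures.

Taking MW-1 as reference: MW-2−MW-1 = (0, -60, +0.8); MW-3−MW-1 = (25, 105, -1.5).
Determinant of the coordinate differences = 0·105 − 25·(-60) = 1500.
∂h/∂x = [(+0.8)·105 − (-1.5)·(-60)] / 1500 = -0.004000
∂h/∂y = [0·(-1.5) − 25·(+0.8)] / 1500 = -0.01333
|∇h| = √(-0.004000² + -0.01333²) = 0.01392
Seepage velocity v = K·i/n = 6.1 × 0.01392 / 0.34 = 0.2497 m/day.
t = 200 / 0.2497 = 801 days = 2.19 years.

2.2 years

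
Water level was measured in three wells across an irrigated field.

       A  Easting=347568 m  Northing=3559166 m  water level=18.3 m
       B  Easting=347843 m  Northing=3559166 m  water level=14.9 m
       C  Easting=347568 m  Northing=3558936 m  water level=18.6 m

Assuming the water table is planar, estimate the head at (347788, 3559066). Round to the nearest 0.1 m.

15.7 m

∂h/∂x = (14.9 − 18.3) / (347843 − 347568) = -0.01236
∂h/∂y = (18.6 − 18.3) / (3558936 − 3559166) = -0.001304
h(347788, 3559066) = 18.3 + (-0.01236)·(220) + (-0.001304)·(-100) = 18.3 -2.720 +0.130 = 15.710 m.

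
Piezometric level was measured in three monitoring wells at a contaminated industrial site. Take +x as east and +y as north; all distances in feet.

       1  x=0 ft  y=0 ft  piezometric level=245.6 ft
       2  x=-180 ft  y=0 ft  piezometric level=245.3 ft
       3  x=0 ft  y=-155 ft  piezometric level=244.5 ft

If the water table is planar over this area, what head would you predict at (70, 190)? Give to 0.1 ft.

247.1 ft

∂h/∂x = (245.3 − 245.6) / (-180 − 0) = +0.001667
∂h/∂y = (244.5 − 245.6) / (-155 − 0) = +0.007097
h(70, 190) = 245.6 + (+0.001667)·(70) + (+0.007097)·(190) = 245.6 +0.117 +1.348 = 247.065 ft.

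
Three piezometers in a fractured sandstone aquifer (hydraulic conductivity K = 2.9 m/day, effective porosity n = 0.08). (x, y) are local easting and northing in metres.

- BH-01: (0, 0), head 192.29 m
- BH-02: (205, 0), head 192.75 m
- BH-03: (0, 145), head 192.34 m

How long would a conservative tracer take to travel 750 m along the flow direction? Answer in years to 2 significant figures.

25 years

∂h/∂x = (192.75 − 192.29) / (205 − 0) = +0.002244
∂h/∂y = (192.34 − 192.29) / (145 − 0) = +0.0003448
|∇h| = √(0.002244² + 0.0003448²) = 0.00227
Seepage velocity v = K·i/n = 2.9 × 0.00227 / 0.08 = 0.08229 m/day.
t = 750 / 0.08229 = 9114 days = 25 years.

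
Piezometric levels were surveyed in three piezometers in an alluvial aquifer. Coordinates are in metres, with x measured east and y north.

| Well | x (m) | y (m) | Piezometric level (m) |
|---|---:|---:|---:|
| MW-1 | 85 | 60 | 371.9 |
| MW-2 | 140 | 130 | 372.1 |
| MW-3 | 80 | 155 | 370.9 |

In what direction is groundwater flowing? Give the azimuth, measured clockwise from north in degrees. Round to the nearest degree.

301°

Differences from MW-1: to MW-2 (Δx, Δy, Δh) = (55, 70, +0.2); to MW-3 = (-5, 95, -1.0).
Determinant of the coordinate differences = 55·95 − (-5)·70 = 5575.
∂h/∂x = [(+0.2)·95 − (-1.0)·70] / 5575 = +0.01596
∂h/∂y = [55·(-1.0) − (-5)·(+0.2)] / 5575 = -0.009686
Flow direction (−∇h) has components (-0.01596 E, +0.009686 N).
Azimuth = atan2(E, N) = atan2(-0.01596, +0.009686) = 301.2° ≈ 301°.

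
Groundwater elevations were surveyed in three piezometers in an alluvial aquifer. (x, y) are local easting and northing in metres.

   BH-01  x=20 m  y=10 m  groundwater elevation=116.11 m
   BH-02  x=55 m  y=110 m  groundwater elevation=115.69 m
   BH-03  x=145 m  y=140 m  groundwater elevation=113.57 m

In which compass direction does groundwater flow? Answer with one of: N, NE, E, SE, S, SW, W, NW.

E

Taking BH-01 as reference: BH-02−BH-01 = (35, 100, -0.42); BH-03−BH-01 = (125, 130, -2.54).
Solve a·Δx + b·Δy = Δh: det = 35·130 − 125·100 = -7950.
∂h/∂x = [(-0.42)·130 − (-2.54)·100] / -7950 = -0.02508
∂h/∂y = [35·(-2.54) − 125·(-0.42)] / -7950 = +0.004579
Flow = −∇h = (+0.02508 east, -0.004579 north), which points east.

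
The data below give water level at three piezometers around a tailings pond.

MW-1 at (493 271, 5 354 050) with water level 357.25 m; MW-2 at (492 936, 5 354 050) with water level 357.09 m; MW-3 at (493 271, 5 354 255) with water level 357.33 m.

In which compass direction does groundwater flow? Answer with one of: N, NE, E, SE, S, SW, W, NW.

∂h/∂x = (357.09 − 357.25) / (492936 − 493271) = +0.0004776
∂h/∂y = (357.33 − 357.25) / (5354255 − 5354050) = +0.0003902
Flow = −∇h = (-0.0004776 east, -0.0003902 north), which points southwest.

SW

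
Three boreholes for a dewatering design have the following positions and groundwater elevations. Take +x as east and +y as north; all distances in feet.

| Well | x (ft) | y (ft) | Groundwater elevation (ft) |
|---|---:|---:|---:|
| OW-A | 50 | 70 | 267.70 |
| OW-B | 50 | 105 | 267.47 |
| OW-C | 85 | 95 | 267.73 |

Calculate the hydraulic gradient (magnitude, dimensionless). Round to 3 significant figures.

0.00860

Taking OW-A as reference: OW-B−OW-A = (0, 35, -0.23); OW-C−OW-A = (35, 25, +0.03).
Determinant of the coordinate differences = 0·25 − 35·35 = -1225.
∂h/∂x = [(-0.23)·25 − (+0.03)·35] / -1225 = +0.005551
∂h/∂y = [0·(+0.03) − 35·(-0.23)] / -1225 = -0.006571
|∇h| = √(0.005551² + -0.006571²) = 0.008602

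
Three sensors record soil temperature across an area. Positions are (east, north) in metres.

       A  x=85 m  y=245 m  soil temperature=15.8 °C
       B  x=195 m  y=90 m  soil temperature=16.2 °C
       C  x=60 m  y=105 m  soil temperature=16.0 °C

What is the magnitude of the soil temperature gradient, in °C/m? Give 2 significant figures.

0.0021 °C/m

Three-point gradient (reference A): Δ to B = (110, -155, +0.4), Δ to C = (-25, -140, +0.2).
∂T/∂x = +0.001297, ∂T/∂y = -0.001660 (det = -19275).
|∇f| = √(0.001297² + -0.001660²) = 0.002107 °C/m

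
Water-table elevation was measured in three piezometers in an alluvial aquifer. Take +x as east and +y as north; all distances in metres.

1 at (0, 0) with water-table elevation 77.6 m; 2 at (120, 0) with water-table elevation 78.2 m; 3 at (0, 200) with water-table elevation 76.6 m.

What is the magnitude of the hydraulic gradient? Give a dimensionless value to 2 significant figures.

0.0071

∂h/∂x = (78.2 − 77.6) / (120 − 0) = +0.005000
∂h/∂y = (76.6 − 77.6) / (200 − 0) = -0.005000
|∇h| = √(0.005000² + -0.005000²) = 0.007071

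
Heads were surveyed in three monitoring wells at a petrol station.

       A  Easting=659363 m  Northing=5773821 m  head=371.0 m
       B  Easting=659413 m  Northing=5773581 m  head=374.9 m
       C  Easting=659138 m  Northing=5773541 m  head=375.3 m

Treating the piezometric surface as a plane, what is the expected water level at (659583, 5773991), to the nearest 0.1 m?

With h = a·x + b·y + c and A as origin, the differences give:
  50·a + (-240)·b = +3.9
  (-225)·a + (-280)·b = +4.3
Eliminate b (×(-280) and ×(-240), subtract): -68000·a = -60.00 → a = ∂h/∂x = +0.0008824
Back-substitute: b = ∂h/∂y = -0.01607.
h(659583, 5773991) = 371.0 + (+0.0008824)·(220) + (-0.01607)·(170) = 371.0 +0.194 -2.731 = 368.463 m.

368.5 m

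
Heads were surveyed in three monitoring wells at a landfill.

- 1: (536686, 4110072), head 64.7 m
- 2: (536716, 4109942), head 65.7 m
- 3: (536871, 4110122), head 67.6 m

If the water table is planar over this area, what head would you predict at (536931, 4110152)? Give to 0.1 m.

68.5 m

Three-point gradient (reference 1): Δ to 2 = (30, -130, +1.0), Δ to 3 = (185, 50, +2.9).
∂h/∂x = +0.01671, ∂h/∂y = -0.003836 (det = 25550).
h(536931, 4110152) = 64.7 + (+0.01671)·(245) + (-0.003836)·(80) = 64.7 +4.095 -0.307 = 68.488 m.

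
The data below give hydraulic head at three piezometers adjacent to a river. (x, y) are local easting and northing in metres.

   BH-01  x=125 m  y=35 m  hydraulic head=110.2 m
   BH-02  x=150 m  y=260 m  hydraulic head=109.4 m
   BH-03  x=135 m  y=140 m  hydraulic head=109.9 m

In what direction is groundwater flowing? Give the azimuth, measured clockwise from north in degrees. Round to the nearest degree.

092°

With h = a·x + b·y + c and BH-01 as origin, the differences give:
  25·a + 225·b = -0.8
  10·a + 105·b = -0.3
Eliminate b (×105 and ×225, subtract): 375·a = -16.50 → a = ∂h/∂x = -0.04400
Back-substitute: b = ∂h/∂y = +0.001333.
Flow direction (−∇h) has components (+0.04400 E, -0.001333 N).
Azimuth = atan2(E, N) = atan2(+0.04400, -0.001333) = 91.7° ≈ 092°.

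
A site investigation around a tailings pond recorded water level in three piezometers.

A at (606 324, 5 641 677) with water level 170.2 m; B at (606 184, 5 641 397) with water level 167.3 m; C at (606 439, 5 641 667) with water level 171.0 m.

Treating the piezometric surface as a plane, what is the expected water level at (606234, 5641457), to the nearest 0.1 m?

Differences from A: to B (Δx, Δy, Δh) = (-140, -280, -2.9); to C = (115, -10, +0.8).
Solve a·Δx + b·Δy = Δh: det = (-140)·(-10) − 115·(-280) = 33600.
∂h/∂x = [(-2.9)·(-10) − (+0.8)·(-280)] / 33600 = +0.007530
∂h/∂y = [(-140)·(+0.8) − 115·(-2.9)] / 33600 = +0.006592
h(606234, 5641457) = 170.2 + (+0.007530)·(-90) + (+0.006592)·(-220) = 170.2 -0.678 -1.450 = 168.072 m.

168.1 m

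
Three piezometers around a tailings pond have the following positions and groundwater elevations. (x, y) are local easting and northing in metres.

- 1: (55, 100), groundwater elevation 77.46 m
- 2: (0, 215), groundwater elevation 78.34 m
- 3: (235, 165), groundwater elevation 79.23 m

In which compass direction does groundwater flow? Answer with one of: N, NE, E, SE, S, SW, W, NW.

Taking 1 as reference: 2−1 = (-55, 115, +0.88); 3−1 = (180, 65, +1.77).
Determinant of the coordinate differences = (-55)·65 − 180·115 = -24275.
∂h/∂x = [(+0.88)·65 − (+1.77)·115] / -24275 = +0.006029
∂h/∂y = [(-55)·(+1.77) − 180·(+0.88)] / -24275 = +0.01054
Flow = −∇h = (-0.006029 east, -0.01054 north), which points southwest.

SW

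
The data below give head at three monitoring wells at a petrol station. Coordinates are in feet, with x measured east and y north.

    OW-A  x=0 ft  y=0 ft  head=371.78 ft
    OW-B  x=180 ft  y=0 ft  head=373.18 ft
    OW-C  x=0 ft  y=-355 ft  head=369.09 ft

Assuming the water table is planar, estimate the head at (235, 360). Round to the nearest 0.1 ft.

∂h/∂x = (373.18 − 371.78) / (180 − 0) = +0.007778
∂h/∂y = (369.09 − 371.78) / (-355 − 0) = +0.007577
h(235, 360) = 371.78 + (+0.007778)·(235) + (+0.007577)·(360) = 371.78 +1.828 +2.728 = 376.336 ft.

376.3 ft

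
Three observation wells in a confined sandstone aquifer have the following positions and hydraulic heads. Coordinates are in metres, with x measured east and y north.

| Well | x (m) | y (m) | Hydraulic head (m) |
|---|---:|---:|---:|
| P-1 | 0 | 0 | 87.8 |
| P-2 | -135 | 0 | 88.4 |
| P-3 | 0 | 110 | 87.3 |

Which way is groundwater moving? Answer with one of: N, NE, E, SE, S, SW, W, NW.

NE

∂h/∂x = (88.4 − 87.8) / (-135 − 0) = -0.004444
∂h/∂y = (87.3 − 87.8) / (110 − 0) = -0.004545
Flow = −∇h = (+0.004444 east, +0.004545 north), which points northeast.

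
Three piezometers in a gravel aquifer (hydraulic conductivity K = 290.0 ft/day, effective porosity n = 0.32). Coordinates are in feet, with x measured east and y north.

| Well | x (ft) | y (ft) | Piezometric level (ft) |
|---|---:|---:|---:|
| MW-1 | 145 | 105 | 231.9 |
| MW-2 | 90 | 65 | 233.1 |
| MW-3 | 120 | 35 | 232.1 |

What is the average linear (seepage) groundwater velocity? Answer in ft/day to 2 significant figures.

Differences from MW-1: to MW-2 (Δx, Δy, Δh) = (-55, -40, +1.2); to MW-3 = (-25, -70, +0.2).
Solve a·Δx + b·Δy = Δh: det = (-55)·(-70) − (-25)·(-40) = 2850.
∂h/∂x = [(+1.2)·(-70) − (+0.2)·(-40)] / 2850 = -0.02667
∂h/∂y = [(-55)·(+0.2) − (-25)·(+1.2)] / 2850 = +0.006667
|∇h| = √(-0.02667² + 0.006667²) = 0.02749
Seepage velocity v = K·i/n = 290.0 × 0.02749 / 0.32 = 24.91 ft/day.

25 ft/day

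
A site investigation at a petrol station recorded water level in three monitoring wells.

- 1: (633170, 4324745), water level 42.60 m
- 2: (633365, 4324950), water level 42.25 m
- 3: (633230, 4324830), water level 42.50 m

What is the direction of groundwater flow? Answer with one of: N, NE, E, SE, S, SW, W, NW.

Differences from 1: to 2 (Δx, Δy, Δh) = (195, 205, -0.35); to 3 = (60, 85, -0.10).
Determinant of the coordinate differences = 195·85 − 60·205 = 4275.
∂h/∂x = [(-0.35)·85 − (-0.10)·205] / 4275 = -0.002164
∂h/∂y = [195·(-0.10) − 60·(-0.35)] / 4275 = +0.0003509
Flow = −∇h = (+0.002164 east, -0.0003509 north), which points east.

E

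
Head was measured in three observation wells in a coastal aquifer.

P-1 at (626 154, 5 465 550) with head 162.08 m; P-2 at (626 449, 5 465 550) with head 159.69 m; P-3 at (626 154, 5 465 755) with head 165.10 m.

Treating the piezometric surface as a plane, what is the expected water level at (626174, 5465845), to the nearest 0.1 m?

166.3 m

∂h/∂x = (159.69 − 162.08) / (626449 − 626154) = -0.008102
∂h/∂y = (165.10 − 162.08) / (5465755 − 5465550) = +0.01473
h(626174, 5465845) = 162.08 + (-0.008102)·(20) + (+0.01473)·(295) = 162.08 -0.162 +4.346 = 166.264 m.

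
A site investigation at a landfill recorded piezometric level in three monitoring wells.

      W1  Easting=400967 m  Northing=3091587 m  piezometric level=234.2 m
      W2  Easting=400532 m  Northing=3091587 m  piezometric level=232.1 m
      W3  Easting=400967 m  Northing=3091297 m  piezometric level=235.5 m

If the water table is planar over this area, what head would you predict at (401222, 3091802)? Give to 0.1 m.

∂h/∂x = (232.1 − 234.2) / (400532 − 400967) = +0.004828
∂h/∂y = (235.5 − 234.2) / (3091297 − 3091587) = -0.004483
h(401222, 3091802) = 234.2 + (+0.004828)·(255) + (-0.004483)·(215) = 234.2 +1.231 -0.964 = 234.467 m.

234.5 m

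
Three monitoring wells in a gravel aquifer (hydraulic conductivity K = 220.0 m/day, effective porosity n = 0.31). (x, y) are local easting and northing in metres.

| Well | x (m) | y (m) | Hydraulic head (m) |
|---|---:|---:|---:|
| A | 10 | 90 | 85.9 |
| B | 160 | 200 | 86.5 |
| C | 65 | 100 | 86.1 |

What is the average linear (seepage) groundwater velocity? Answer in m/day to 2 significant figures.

2.5 m/day

Three-point gradient (reference A): Δ to B = (150, 110, +0.6), Δ to C = (55, 10, +0.2).
∂h/∂x = +0.003516, ∂h/∂y = +0.0006593 (det = -4550).
|∇h| = √(0.003516² + 0.0006593²) = 0.003577
Seepage velocity v = K·i/n = 220.0 × 0.003577 / 0.31 = 2.539 m/day.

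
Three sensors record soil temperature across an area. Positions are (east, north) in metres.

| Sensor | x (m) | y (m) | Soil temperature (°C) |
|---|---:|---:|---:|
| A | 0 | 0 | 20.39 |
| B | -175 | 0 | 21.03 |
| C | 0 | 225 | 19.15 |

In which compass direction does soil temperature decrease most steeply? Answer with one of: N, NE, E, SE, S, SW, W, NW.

∂T/∂x = (21.03 − 20.39) / (-175 − 0) = -0.003657
∂T/∂y = (19.15 − 20.39) / (225 − 0) = -0.005511
Steepest decrease is along −∇f = (+0.003657 E, +0.005511 N) → northeast.

NE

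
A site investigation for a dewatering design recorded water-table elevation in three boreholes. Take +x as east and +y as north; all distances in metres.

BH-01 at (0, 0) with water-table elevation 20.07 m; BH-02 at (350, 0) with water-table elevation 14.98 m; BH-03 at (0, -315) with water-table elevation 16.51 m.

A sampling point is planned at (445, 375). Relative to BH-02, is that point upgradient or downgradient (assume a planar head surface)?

upgradient

∂h/∂x = (14.98 − 20.07) / (350 − 0) = -0.01454
∂h/∂y = (16.51 − 20.07) / (-315 − 0) = +0.01130
Head at (445, 375) = 20.07 + (-0.01454)·(445) + (+0.01130)·(375) = 17.84 m.
That is higher than the 14.98 m at BH-02, so the point is upgradient.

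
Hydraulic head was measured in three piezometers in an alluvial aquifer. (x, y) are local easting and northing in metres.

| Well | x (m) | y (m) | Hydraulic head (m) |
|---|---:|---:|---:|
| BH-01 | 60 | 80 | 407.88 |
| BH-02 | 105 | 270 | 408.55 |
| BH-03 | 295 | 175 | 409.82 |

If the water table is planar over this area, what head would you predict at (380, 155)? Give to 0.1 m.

Differences from BH-01: to BH-02 (Δx, Δy, Δh) = (45, 190, +0.67); to BH-03 = (235, 95, +1.94).
Determinant of the coordinate differences = 45·95 − 235·190 = -40375.
∂h/∂x = [(+0.67)·95 − (+1.94)·190] / -40375 = +0.007553
∂h/∂y = [45·(+1.94) − 235·(+0.67)] / -40375 = +0.001737
h(380, 155) = 407.88 + (+0.007553)·(320) + (+0.001737)·(75) = 407.88 +2.417 +0.130 = 410.427 m.

410.4 m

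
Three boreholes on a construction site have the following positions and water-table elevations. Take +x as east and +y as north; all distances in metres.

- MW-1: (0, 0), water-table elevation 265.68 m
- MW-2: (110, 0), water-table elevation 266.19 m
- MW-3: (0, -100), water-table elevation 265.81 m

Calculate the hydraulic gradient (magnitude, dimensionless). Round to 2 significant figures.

0.0048

∂h/∂x = (266.19 − 265.68) / (110 − 0) = +0.004636
∂h/∂y = (265.81 − 265.68) / (-100 − 0) = -0.001300
|∇h| = √(0.004636² + -0.001300²) = 0.004815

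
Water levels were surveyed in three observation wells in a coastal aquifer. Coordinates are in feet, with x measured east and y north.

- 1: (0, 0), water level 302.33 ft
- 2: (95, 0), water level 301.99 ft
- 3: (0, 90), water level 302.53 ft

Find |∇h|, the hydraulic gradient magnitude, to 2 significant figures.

∂h/∂x = (301.99 − 302.33) / (95 − 0) = -0.003579
∂h/∂y = (302.53 − 302.33) / (90 − 0) = +0.002222
|∇h| = √(-0.003579² + 0.002222²) = 0.004213

0.0042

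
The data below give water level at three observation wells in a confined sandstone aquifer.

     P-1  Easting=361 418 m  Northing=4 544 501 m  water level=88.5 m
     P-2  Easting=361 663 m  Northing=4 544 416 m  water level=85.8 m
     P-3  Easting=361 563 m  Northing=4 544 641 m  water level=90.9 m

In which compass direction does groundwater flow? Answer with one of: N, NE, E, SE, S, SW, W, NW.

Differences from P-1: to P-2 (Δx, Δy, Δh) = (245, -85, -2.7); to P-3 = (145, 140, +2.4).
Determinant of the coordinate differences = 245·140 − 145·(-85) = 46625.
∂h/∂x = [(-2.7)·140 − (+2.4)·(-85)] / 46625 = -0.003732
∂h/∂y = [245·(+2.4) − 145·(-2.7)] / 46625 = +0.02101
Flow = −∇h = (+0.003732 east, -0.02101 north), which points south.

S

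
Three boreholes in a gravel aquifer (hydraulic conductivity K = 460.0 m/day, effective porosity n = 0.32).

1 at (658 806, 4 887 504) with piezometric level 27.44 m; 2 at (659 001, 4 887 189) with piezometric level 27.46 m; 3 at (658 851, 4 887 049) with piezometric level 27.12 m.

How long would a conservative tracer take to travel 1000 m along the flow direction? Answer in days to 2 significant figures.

410 days

Three-point gradient (reference 1): Δ to 2 = (195, -315, +0.02), Δ to 3 = (45, -455, -0.32).
∂h/∂x = +0.001474, ∂h/∂y = +0.0008491 (det = -74550).
|∇h| = √(0.001474² + 0.0008491²) = 0.001701
Seepage velocity v = K·i/n = 460.0 × 0.001701 / 0.32 = 2.445 m/day.
t = 1000 / 2.445 = 409 days.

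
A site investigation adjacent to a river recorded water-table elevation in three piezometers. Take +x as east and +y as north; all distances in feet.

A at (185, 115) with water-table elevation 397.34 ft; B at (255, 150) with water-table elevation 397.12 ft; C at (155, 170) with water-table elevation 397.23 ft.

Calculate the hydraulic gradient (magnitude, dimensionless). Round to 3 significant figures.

Taking A as reference: B−A = (70, 35, -0.22); C−A = (-30, 55, -0.11).
Determinant of the coordinate differences = 70·55 − (-30)·35 = 4900.
∂h/∂x = [(-0.22)·55 − (-0.11)·35] / 4900 = -0.001684
∂h/∂y = [70·(-0.11) − (-30)·(-0.22)] / 4900 = -0.002918
|∇h| = √(-0.001684² + -0.002918²) = 0.003369

0.00337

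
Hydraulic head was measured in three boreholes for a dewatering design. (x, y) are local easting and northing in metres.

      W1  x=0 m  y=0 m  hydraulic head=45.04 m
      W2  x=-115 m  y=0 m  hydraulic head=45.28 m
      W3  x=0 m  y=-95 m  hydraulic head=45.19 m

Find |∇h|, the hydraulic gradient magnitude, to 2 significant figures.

0.0026

∂h/∂x = (45.28 − 45.04) / (-115 − 0) = -0.002087
∂h/∂y = (45.19 − 45.04) / (-95 − 0) = -0.001579
|∇h| = √(-0.002087² + -0.001579²) = 0.002617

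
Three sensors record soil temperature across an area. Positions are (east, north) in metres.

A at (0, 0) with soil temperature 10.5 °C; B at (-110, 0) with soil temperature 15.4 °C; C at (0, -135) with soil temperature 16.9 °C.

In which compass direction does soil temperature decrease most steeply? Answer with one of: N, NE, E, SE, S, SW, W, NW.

NE

∂T/∂x = (15.4 − 10.5) / (-110 − 0) = -0.04455
∂T/∂y = (16.9 − 10.5) / (-135 − 0) = -0.04741
Steepest decrease is along −∇f = (+0.04455 E, +0.04741 N) → northeast.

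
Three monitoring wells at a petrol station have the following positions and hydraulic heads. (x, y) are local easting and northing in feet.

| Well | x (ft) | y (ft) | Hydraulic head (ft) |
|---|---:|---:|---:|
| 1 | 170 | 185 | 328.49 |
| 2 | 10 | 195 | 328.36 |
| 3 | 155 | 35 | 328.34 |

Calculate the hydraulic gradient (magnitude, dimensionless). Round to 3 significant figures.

Taking 1 as reference: 2−1 = (-160, 10, -0.13); 3−1 = (-15, -150, -0.15).
Solve a·Δx + b·Δy = Δh: det = (-160)·(-150) − (-15)·10 = 24150.
∂h/∂x = [(-0.13)·(-150) − (-0.15)·10] / 24150 = +0.0008696
∂h/∂y = [(-160)·(-0.15) − (-15)·(-0.13)] / 24150 = +0.0009130
|∇h| = √(0.0008696² + 0.0009130²) = 0.001261

0.00126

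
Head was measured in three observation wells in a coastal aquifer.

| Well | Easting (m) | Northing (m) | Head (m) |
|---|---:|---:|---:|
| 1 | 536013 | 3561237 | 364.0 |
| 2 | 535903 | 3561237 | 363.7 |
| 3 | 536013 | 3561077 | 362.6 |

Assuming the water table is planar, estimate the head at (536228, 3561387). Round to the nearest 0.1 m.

365.9 m

∂h/∂x = (363.7 − 364.0) / (535903 − 536013) = +0.002727
∂h/∂y = (362.6 − 364.0) / (3561077 − 3561237) = +0.008750
h(536228, 3561387) = 364.0 + (+0.002727)·(215) + (+0.008750)·(150) = 364.0 +0.586 +1.312 = 365.899 m.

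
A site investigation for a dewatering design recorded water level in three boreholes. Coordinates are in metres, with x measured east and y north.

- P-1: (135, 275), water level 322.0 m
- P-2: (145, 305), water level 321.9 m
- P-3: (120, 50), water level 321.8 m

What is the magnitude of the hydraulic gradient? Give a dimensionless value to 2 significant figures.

Taking P-1 as reference: P-2−P-1 = (10, 30, -0.1); P-3−P-1 = (-15, -225, -0.2).
Determinant of the coordinate differences = 10·(-225) − (-15)·30 = -1800.
∂h/∂x = [(-0.1)·(-225) − (-0.2)·30] / -1800 = -0.01583
∂h/∂y = [10·(-0.2) − (-15)·(-0.1)] / -1800 = +0.001944
|∇h| = √(-0.01583² + 0.001944²) = 0.01595

0.016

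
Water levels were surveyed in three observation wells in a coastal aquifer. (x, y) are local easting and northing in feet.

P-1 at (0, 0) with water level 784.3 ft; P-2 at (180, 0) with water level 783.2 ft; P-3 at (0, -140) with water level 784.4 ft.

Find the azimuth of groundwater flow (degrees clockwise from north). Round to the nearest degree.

∂h/∂x = (783.2 − 784.3) / (180 − 0) = -0.006111
∂h/∂y = (784.4 − 784.3) / (-140 − 0) = -0.0007143
Flow direction (−∇h) has components (+0.006111 E, +0.0007143 N).
Azimuth = atan2(E, N) = atan2(+0.006111, +0.0007143) = 83.3° ≈ 083°.

083°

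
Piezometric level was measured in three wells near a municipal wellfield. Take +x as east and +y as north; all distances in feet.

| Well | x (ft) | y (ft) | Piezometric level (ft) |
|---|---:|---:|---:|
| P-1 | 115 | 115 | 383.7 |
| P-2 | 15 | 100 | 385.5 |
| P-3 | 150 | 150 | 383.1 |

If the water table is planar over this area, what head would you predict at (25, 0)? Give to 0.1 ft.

385.2 ft

Differences from P-1: to P-2 (Δx, Δy, Δh) = (-100, -15, +1.8); to P-3 = (35, 35, -0.6).
Determinant of the coordinate differences = (-100)·35 − 35·(-15) = -2975.
∂h/∂x = [(+1.8)·35 − (-0.6)·(-15)] / -2975 = -0.01815
∂h/∂y = [(-100)·(-0.6) − 35·(+1.8)] / -2975 = +0.001008
h(25, 0) = 383.7 + (-0.01815)·(-90) + (+0.001008)·(-115) = 383.7 +1.634 -0.116 = 385.218 ft.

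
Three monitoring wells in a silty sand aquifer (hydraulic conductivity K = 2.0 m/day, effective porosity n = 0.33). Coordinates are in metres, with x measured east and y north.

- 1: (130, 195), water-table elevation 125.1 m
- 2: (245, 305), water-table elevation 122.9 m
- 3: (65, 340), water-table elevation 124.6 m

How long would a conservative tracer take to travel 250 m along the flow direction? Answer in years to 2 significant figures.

8.1 years

Three-point gradient (reference 1): Δ to 2 = (115, 110, -2.2), Δ to 3 = (-65, 145, -0.5).
∂h/∂x = -0.01108, ∂h/∂y = -0.008416 (det = 23825).
|∇h| = √(-0.01108² + -0.008416²) = 0.01391
Seepage velocity v = K·i/n = 2.0 × 0.01391 / 0.33 = 0.0843 m/day.
t = 250 / 0.0843 = 2966 days = 8.12 years.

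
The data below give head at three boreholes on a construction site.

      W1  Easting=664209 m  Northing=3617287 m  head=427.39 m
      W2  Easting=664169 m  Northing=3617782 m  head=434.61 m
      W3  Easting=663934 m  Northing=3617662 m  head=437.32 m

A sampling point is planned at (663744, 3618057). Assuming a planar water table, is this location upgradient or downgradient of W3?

upgradient

With h = a·x + b·y + c and W1 as origin, the differences give:
  (-40)·a + 495·b = +7.22
  (-275)·a + 375·b = +9.93
Eliminate b (×375 and ×495, subtract): 121125·a = -2207.850 → a = ∂h/∂x = -0.01823
Back-substitute: b = ∂h/∂y = +0.01311.
Head at (663744, 3618057) = 427.39 + (-0.01823)·(-465) + (+0.01311)·(770) = 445.96 m.
That is higher than the 437.32 m at W3, so the point is upgradient.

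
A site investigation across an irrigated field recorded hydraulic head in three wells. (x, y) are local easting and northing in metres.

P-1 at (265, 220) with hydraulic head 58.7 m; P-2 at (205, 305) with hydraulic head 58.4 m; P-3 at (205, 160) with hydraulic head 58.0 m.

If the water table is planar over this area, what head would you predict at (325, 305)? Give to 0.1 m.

59.5 m

Three-point gradient (reference P-1): Δ to P-2 = (-60, 85, -0.3), Δ to P-3 = (-60, -60, -0.7).
∂h/∂x = +0.008908, ∂h/∂y = +0.002759 (det = 8700).
h(325, 305) = 58.7 + (+0.008908)·(60) + (+0.002759)·(85) = 58.7 +0.534 +0.234 = 59.469 m.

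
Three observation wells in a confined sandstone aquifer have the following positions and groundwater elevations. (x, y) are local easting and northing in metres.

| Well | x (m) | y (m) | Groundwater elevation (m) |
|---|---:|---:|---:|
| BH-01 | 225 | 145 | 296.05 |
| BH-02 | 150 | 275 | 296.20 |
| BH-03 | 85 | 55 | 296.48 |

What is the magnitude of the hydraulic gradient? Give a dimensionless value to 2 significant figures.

Taking BH-01 as reference: BH-02−BH-01 = (-75, 130, +0.15); BH-03−BH-01 = (-140, -90, +0.43).
Solve a·Δx + b·Δy = Δh: det = (-75)·(-90) − (-140)·130 = 24950.
∂h/∂x = [(+0.15)·(-90) − (+0.43)·130] / 24950 = -0.002782
∂h/∂y = [(-75)·(+0.43) − (-140)·(+0.15)] / 24950 = -0.0004509
|∇h| = √(-0.002782² + -0.0004509²) = 0.002818

0.0028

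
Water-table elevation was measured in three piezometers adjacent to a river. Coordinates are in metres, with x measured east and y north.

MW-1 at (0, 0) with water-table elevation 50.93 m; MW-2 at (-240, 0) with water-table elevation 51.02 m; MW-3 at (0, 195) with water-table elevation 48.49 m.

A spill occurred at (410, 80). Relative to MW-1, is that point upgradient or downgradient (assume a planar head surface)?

downgradient

∂h/∂x = (51.02 − 50.93) / (-240 − 0) = -0.0003750
∂h/∂y = (48.49 − 50.93) / (195 − 0) = -0.01251
Head at (410, 80) = 50.93 + (-0.0003750)·(410) + (-0.01251)·(80) = 49.78 m.
That is lower than the 50.93 m at MW-1, so the point is downgradient.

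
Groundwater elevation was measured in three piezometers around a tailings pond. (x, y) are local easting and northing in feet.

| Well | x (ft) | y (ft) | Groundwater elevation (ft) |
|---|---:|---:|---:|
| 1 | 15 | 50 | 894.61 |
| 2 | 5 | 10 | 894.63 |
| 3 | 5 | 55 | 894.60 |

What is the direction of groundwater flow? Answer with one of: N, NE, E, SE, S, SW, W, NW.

Three-point gradient (reference 1): Δ to 2 = (-10, -40, +0.02), Δ to 3 = (-10, 5, -0.01).
∂h/∂x = +0.0006667, ∂h/∂y = -0.0006667 (det = -450).
Flow = −∇h = (-0.0006667 east, +0.0006667 north), which points northwest.

NW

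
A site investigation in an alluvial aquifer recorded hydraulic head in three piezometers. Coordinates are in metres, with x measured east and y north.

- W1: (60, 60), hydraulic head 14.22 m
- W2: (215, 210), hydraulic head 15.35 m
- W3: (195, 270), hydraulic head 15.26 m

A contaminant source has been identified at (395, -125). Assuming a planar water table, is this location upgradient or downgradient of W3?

upgradient

Differences from W1: to W2 (Δx, Δy, Δh) = (155, 150, +1.13); to W3 = (135, 210, +1.04).
Solve a·Δx + b·Δy = Δh: det = 155·210 − 135·150 = 12300.
∂h/∂x = [(+1.13)·210 − (+1.04)·150] / 12300 = +0.006610
∂h/∂y = [155·(+1.04) − 135·(+1.13)] / 12300 = +0.0007033
Head at (395, -125) = 14.22 + (+0.006610)·(335) + (+0.0007033)·(-185) = 16.30 m.
That is higher than the 15.26 m at W3, so the point is upgradient.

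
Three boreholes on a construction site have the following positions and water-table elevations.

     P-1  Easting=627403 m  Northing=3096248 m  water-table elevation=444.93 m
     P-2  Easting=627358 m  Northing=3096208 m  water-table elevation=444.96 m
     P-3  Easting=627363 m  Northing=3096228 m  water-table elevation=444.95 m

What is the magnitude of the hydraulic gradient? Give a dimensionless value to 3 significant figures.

0.000515

With h = a·x + b·y + c and P-1 as origin, the differences give:
  (-45)·a + (-40)·b = +0.03
  (-40)·a + (-20)·b = +0.02
Eliminate b (×(-20) and ×(-40), subtract): -700·a = 0.200 → a = ∂h/∂x = -0.0002857
Back-substitute: b = ∂h/∂y = -0.0004286.
|∇h| = √(-0.0002857² + -0.0004286²) = 0.0005151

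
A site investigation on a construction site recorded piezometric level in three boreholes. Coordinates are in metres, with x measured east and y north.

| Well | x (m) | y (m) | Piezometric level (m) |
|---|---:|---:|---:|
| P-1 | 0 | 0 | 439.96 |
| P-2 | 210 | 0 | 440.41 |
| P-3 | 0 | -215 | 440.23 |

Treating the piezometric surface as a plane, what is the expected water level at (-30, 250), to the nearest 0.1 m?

∂h/∂x = (440.41 − 439.96) / (210 − 0) = +0.002143
∂h/∂y = (440.23 − 439.96) / (-215 − 0) = -0.001256
h(-30, 250) = 439.96 + (+0.002143)·(-30) + (-0.001256)·(250) = 439.96 -0.064 -0.314 = 439.582 m.

439.6 m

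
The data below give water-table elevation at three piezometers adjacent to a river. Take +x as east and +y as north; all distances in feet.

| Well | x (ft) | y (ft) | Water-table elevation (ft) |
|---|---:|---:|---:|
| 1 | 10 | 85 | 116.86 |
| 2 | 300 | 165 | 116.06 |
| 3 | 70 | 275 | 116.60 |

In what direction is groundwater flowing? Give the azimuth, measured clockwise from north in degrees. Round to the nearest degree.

Taking 1 as reference: 2−1 = (290, 80, -0.80); 3−1 = (60, 190, -0.26).
Determinant of the coordinate differences = 290·190 − 60·80 = 50300.
∂h/∂x = [(-0.80)·190 − (-0.26)·80] / 50300 = -0.002608
∂h/∂y = [290·(-0.26) − 60·(-0.80)] / 50300 = -0.0005447
Flow direction (−∇h) has components (+0.002608 E, +0.0005447 N).
Azimuth = atan2(E, N) = atan2(+0.002608, +0.0005447) = 78.2° ≈ 078°.

078°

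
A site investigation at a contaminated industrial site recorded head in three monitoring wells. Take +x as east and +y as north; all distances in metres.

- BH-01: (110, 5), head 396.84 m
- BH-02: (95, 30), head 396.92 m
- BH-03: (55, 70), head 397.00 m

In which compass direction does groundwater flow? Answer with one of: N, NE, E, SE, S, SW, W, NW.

Differences from BH-01: to BH-02 (Δx, Δy, Δh) = (-15, 25, +0.08); to BH-03 = (-55, 65, +0.16).
Determinant of the coordinate differences = (-15)·65 − (-55)·25 = 400.
∂h/∂x = [(+0.08)·65 − (+0.16)·25] / 400 = +0.003000
∂h/∂y = [(-15)·(+0.16) − (-55)·(+0.08)] / 400 = +0.005000
Flow = −∇h = (-0.003000 east, -0.005000 north), which points southwest.

SW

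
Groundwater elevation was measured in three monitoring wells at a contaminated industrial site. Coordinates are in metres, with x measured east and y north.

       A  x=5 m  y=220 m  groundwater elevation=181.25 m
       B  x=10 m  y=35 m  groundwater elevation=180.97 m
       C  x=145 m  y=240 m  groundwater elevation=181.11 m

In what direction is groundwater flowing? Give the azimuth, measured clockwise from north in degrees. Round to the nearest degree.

With h = a·x + b·y + c and A as origin, the differences give:
  5·a + (-185)·b = -0.28
  140·a + 20·b = -0.14
Eliminate b (×20 and ×(-185), subtract): 26000·a = -31.500 → a = ∂h/∂x = -0.001212
Back-substitute: b = ∂h/∂y = +0.001481.
Flow direction (−∇h) has components (+0.001212 E, -0.001481 N).
Azimuth = atan2(E, N) = atan2(+0.001212, -0.001481) = 140.7° ≈ 141°.

141°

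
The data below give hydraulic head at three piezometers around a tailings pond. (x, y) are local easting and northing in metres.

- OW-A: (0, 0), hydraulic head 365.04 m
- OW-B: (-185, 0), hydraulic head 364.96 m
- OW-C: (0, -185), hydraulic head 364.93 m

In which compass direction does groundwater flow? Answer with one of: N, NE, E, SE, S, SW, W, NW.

∂h/∂x = (364.96 − 365.04) / (-185 − 0) = +0.0004324
∂h/∂y = (364.93 − 365.04) / (-185 − 0) = +0.0005946
Flow = −∇h = (-0.0004324 east, -0.0005946 north), which points southwest.

SW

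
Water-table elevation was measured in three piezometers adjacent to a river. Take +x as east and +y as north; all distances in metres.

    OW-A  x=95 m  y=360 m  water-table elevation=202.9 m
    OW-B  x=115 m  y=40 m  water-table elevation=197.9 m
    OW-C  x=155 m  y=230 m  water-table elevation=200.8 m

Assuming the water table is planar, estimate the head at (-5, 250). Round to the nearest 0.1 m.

With h = a·x + b·y + c and OW-A as origin, the differences give:
  20·a + (-320)·b = -5.0
  60·a + (-130)·b = -2.1
Eliminate b (×(-130) and ×(-320), subtract): 16600·a = -22.00 → a = ∂h/∂x = -0.001325
Back-substitute: b = ∂h/∂y = +0.01554.
h(-5, 250) = 202.9 + (-0.001325)·(-100) + (+0.01554)·(-110) = 202.9 +0.133 -1.710 = 201.323 m.

201.3 m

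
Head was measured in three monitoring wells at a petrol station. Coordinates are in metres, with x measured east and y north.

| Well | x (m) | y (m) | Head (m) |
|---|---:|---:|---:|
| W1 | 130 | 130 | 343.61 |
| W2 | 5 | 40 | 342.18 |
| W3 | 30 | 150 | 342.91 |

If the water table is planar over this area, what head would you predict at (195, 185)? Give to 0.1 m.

344.4 m

Taking W1 as reference: W2−W1 = (-125, -90, -1.43); W3−W1 = (-100, 20, -0.70).
Solve a·Δx + b·Δy = Δh: det = (-125)·20 − (-100)·(-90) = -11500.
∂h/∂x = [(-1.43)·20 − (-0.70)·(-90)] / -11500 = +0.007965
∂h/∂y = [(-125)·(-0.70) − (-100)·(-1.43)] / -11500 = +0.004826
h(195, 185) = 343.61 + (+0.007965)·(65) + (+0.004826)·(55) = 343.61 +0.518 +0.265 = 344.393 m.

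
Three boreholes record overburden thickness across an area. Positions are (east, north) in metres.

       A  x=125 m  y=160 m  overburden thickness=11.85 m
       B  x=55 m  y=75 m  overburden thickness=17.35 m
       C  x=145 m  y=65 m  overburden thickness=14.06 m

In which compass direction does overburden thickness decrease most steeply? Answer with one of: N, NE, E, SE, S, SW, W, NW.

Differences from A: to B (Δx, Δy, Δh) = (-70, -85, +5.50); to C = (20, -95, +2.21).
Determinant of the coordinate differences = (-70)·(-95) − 20·(-85) = 8350.
∂d/∂x = [(+5.50)·(-95) − (+2.21)·(-85)] / 8350 = -0.04008
∂d/∂y = [(-70)·(+2.21) − 20·(+5.50)] / 8350 = -0.03170
Steepest decrease is along −∇f = (+0.04008 E, +0.03170 N) → northeast.

NE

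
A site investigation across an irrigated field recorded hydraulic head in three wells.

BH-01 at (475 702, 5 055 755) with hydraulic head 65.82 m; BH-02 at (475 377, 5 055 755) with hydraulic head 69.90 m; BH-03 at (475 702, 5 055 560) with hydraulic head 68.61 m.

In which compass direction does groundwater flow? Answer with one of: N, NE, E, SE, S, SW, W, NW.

NE

∂h/∂x = (69.90 − 65.82) / (475377 − 475702) = -0.01255
∂h/∂y = (68.61 − 65.82) / (5055560 − 5055755) = -0.01431
Flow = −∇h = (+0.01255 east, +0.01431 north), which points northeast.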